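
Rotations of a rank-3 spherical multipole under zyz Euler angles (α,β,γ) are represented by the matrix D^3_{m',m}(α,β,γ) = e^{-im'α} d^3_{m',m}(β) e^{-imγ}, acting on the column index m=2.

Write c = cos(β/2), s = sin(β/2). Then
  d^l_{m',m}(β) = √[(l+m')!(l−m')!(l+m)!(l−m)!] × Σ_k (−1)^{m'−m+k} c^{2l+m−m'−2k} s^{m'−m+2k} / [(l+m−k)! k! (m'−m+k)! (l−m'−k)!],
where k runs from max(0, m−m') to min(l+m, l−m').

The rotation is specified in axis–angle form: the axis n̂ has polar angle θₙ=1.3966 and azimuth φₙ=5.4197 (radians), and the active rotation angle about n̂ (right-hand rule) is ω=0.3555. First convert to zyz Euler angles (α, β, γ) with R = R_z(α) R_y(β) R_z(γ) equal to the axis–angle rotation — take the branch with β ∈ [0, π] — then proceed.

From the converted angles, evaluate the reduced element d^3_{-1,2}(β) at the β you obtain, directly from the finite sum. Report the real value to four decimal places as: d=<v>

d=0.0314

Axis–angle → zyz. n̂ = (sinθₙcosφₙ, sinθₙsinφₙ, cosθₙ) = (+0.639958, -0.748608, +0.173317), ω = 0.3555.
R = I cosω + sinω [n̂]ₓ + (1−cosω) n̂n̂ᵀ gives
  R = [+0.963080, -0.090280, -0.253625; +0.030369, +0.972514, -0.230856; +0.267495, +0.214631, +0.939351]
β = atan2(√(R₁₃²+R₂₃²), R₃₃) = 0.350064; α = atan2(R₂₃, R₁₃) mod 2π = 3.880029; γ = atan2(R₃₂, −R₃₁) mod 2π = 2.465407
d^3_{-1,2}(β=0.3501) via the finite sum:
With c≡cos(β/2)=0.984721 and s≡sin(β/2)=0.174140, N=[2·24·120·1]^{1/2}=75.894664
Admissible k: 3..4 (factorial args all ≥0)
  k=3: (−1)^0·75.8947/(12)·0.9847^3·0.1741^3 = +0.031891
  k=4: (−1)^1·75.8947/(24)·0.9847^1·0.1741^5 = -0.000499
d^3_{-1,2}(0.3501) = +0.031891 -0.000499 = +0.031392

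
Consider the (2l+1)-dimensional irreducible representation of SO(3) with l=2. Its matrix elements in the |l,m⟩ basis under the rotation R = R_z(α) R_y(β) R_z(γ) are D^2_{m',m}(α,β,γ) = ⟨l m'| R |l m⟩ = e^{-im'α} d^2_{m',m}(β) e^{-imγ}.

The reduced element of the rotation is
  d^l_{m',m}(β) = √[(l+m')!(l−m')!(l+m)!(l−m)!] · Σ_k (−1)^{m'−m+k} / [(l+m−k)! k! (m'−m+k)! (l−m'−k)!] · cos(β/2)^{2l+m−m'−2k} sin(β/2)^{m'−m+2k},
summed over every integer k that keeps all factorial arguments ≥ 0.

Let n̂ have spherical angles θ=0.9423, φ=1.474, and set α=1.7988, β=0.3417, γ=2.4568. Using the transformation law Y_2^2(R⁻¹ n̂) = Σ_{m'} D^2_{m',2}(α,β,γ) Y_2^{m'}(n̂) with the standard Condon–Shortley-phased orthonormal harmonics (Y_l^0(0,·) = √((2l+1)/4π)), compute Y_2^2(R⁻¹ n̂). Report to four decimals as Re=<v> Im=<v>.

Re=0.1188 Im=0.0583

Need the full column D^2_{m',2} for m'=−2..2 at α=1.7988, β=0.3417, γ=2.4568.
cos(β/2)=0.985441, sin(β/2)=0.170020
d^2_{-2,2}: single k=4 term ⇒ +0.000836;  D = +0.000211-0.000809i
d^2_{-1,2}: single k=3 term ⇒ +0.009686;  D = -0.009683-0.000259i
d^2_{0,2}: single k=2 term ⇒ +0.068760;  D = +0.013742+0.067373i
d^2_{1,2}: single k=1 term ⇒ +0.325403;  D = +0.295887-0.135419i
d^2_{2,2}: single k=0 term ⇒ +0.943022;  D = -0.576108-0.746585i
Y_2^{m'}(θ=0.9423,φ=1.474) and Σ D·Y over m':
  (+0.0002-0.0008i)·(-0.2480-0.0486i)  (-0.0097-0.0003i)·(+0.0355-0.3657i)  (+0.0137+0.0674i)·(+0.0117+0.0000i)  (+0.2959-0.1354i)·(-0.0355-0.3657i)  (-0.5761-0.7466i)·(-0.2480+0.0486i)
Y_2^2(R⁻¹ n̂) = +0.118800+0.058277i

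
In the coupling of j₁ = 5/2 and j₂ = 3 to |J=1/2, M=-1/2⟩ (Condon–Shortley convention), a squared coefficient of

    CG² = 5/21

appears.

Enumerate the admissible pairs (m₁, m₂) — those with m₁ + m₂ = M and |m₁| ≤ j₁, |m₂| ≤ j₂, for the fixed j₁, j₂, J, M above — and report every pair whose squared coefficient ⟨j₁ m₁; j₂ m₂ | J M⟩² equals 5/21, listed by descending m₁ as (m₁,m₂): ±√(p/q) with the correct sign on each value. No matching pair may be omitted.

(3/2,-2): −√(5/21)

Admissible pairs with m₁+m₂ = M = -1/2: (-5/2,2), (-3/2,1), (-1/2,0), (1/2,-1), (3/2,-2), (5/2,-3)
  (m₁,m₂)=(5/2,-3): CG² = 2/7, CG = +√(2/7)
  (m₁,m₂)=(3/2,-2): CG² = 5/21, CG = −√(5/21)   ← matches the target
  (m₁,m₂)=(1/2,-1): CG² = 4/21, CG = +√(4/21)
  (m₁,m₂)=(-1/2,0): CG² = 1/7, CG = −√(1/7)
  (m₁,m₂)=(-3/2,1): CG² = 2/21, CG = +√(2/21)
  (m₁,m₂)=(-5/2,2): CG² = 1/21, CG = −√(1/21)
Pairs with CG² = 5/21: (3/2,-2): −√(5/21)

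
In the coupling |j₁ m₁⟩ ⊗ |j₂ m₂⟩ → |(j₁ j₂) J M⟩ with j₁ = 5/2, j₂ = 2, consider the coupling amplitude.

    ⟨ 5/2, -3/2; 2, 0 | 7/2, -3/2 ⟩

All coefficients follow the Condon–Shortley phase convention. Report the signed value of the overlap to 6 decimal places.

-0.534522

triangle: 1!×4!×3!/9! = 144/362880
(j±m)!: 1!×4!×2!×2!×2!×5! = 23040
prefactor² = (2J+1)×Δ×N² = 512/7
  k=0: +1/(0!×1!×4!×2!×0!×1!) = 1/48
  k=1: −1/(1!×0!×3!×1!×1!×2!) = -1/12
Σ = -1/16  ⇒  CG² = 512/7×(-1/16)² = 2/7
CG = −√(2/7) = -0.534522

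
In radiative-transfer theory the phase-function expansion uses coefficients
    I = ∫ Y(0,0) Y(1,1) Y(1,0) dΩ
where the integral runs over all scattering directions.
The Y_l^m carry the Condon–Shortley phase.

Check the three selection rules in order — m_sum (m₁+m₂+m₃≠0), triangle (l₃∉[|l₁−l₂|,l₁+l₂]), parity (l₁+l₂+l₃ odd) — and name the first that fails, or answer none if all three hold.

m_sum

m₁+m₂+m₃ = 0 + 1 + 0 = 1  ✗
triangle: |0−1|=1 ≤ l₃=1 ≤ 0+1=1
parity: l₁+l₂+l₃ = 2 is even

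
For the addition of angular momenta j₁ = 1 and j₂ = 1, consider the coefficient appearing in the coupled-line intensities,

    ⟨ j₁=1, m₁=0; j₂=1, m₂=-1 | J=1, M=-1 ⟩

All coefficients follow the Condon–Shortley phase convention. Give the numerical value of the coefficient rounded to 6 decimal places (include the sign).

+0.707107  (= +√(1/2))

triangle: 1!×1!×1!/4! = 1/24
(j±m)!: 1!×1!×0!×2!×0!×2! = 4
prefactor² = (2J+1)×Δ×N² = 1/2
  k=0: +1/(0!×1!×1!×0!×0!×1!) = 1
Σ = 1  ⇒  CG² = 1/2×1² = 1/2
CG = +√(1/2) = +0.707107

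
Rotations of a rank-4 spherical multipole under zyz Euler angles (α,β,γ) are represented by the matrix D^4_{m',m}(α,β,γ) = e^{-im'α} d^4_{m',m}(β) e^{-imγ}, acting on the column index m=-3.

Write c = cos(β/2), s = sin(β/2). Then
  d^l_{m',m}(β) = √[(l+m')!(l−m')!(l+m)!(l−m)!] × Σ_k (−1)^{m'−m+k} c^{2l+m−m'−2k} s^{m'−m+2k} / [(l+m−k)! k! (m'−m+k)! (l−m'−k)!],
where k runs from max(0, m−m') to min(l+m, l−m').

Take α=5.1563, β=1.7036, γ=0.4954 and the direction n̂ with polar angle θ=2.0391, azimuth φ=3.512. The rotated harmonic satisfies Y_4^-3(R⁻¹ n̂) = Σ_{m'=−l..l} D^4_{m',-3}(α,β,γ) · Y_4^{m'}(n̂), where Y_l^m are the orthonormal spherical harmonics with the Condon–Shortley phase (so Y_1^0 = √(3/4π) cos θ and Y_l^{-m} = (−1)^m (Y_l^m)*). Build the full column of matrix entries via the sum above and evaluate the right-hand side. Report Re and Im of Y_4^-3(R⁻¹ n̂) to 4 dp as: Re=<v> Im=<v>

Re=-0.0004 Im=0.0065

Need the full column D^4_{m',-3} for m'=−4..4 at α=5.1563, β=1.7036, γ=0.4954.
cos(β/2)=0.658630, sin(β/2)=0.752467
d^4_{-4,-3}: single k=1 term ⇒ +0.114425;  D = -0.113599-0.013727i
d^4_{-3,-3}: k∈[0..1] ⇒ +0.035410 -0.323535 = -0.288125;  D = +0.091635+0.273165i
d^4_{-2,-3}: k∈[0..1] ⇒ -0.151370 +0.592727 = +0.441357;  D = +0.317600-0.306473i
d^4_{-1,-3}: k∈[0..1] ⇒ +0.366854 -0.798058 = -0.431204;  D = -0.403667-0.151626i
d^4_{0,-3}: k∈[0..1] ⇒ -0.624789 +0.815504 = +0.190714;  D = +0.016115+0.190032i
d^4_{1,-3}: k∈[0..1] ⇒ +0.798058 -0.624998 = +0.173061;  D = -0.149449+0.087265i
d^4_{2,-3}: k∈[0..1] ⇒ -0.773655 +0.336603 = -0.437051;  D = +0.361114+0.246192i
d^4_{3,-3}: k∈[0..1] ⇒ +0.551196 -0.102778 = +0.448418;  D = +0.068991-0.443079i
d^4_{4,-3}: single k=0 term ⇒ -0.254448;  D = -0.243864+0.072624i
Y_4^{m'}(θ=2.0391,φ=3.512) and Σ D·Y over m':
  (-0.1136-0.0137i)·(+0.0250-0.2795i)  (+0.0916+0.2732i)·(+0.1781-0.3598i)  (+0.3176-0.3065i)·(+0.0838-0.0766i)  (-0.4037-0.1516i)·(-0.2796+0.1086i)  (+0.0161+0.1900i)·(-0.1755+0.0000i)  (-0.1494+0.0873i)·(+0.2796+0.1086i)  (+0.3611+0.2462i)·(+0.0838+0.0766i)  (+0.0690-0.4431i)·(-0.1781-0.3598i)  (-0.2439+0.0726i)·(+0.0250+0.2795i)
Y_4^-3(R⁻¹ n̂) = -0.000424+0.006477i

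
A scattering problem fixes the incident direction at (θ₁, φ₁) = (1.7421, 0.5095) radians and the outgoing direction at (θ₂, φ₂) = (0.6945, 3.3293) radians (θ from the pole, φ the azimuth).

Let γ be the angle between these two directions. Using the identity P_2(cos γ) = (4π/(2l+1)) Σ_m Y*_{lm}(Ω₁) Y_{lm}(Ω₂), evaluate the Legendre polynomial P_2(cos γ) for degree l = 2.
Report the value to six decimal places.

0.297699

Addition theorem: P_2(cos γ) = (4π/5) Σ_m Y*_{lm}(Ω₁) Y_{lm}(Ω₂), m = −2…2:
  [-2]  conj(Y_{2,-2})(Ω₁) = +0.196608+0.319386i ; Y_{2,-2}(Ω₂) = +0.147200-0.058012i ; Δ = +0.047469+0.035608i
  [-1]  conj(Y_{2,-1})(Ω₁) = -0.113285-0.063292i ; Y_{2,-1}(Ω₂) = -0.373235+0.070894i ; Δ = +0.046769+0.015592i
  [+0]  conj(Y_{2,0})(Ω₁) = -0.287897-0.000000i ; Y_{2,0}(Ω₂) = +0.243228+0.000000i ; Δ = -0.070025-0.000000i
  [+1]  conj(Y_{2,1})(Ω₁) = +0.113285-0.063292i ; Y_{2,1}(Ω₂) = +0.373235+0.070894i ; Δ = +0.046769-0.015592i
  [+2]  conj(Y_{2,2})(Ω₁) = +0.196608-0.319386i ; Y_{2,2}(Ω₂) = +0.147200+0.058012i ; Δ = +0.047469-0.035608i
Σ over m = +0.118451+0.000000i; ×(4π/5) → +0.297699+0.000000i. Real part: 0.297699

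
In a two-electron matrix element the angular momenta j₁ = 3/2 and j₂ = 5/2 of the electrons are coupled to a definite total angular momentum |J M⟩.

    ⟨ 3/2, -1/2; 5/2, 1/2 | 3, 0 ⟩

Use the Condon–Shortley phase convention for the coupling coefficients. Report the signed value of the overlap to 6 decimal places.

triangle: 1!*2!*4!/8! = 48/40320
(j±m)!: 1!*2!*3!*2!*3!*3! = 864
prefactor² = (2J+1)*Δ*N² = 36/5
  k=0: +1/(0!*1!*2!*3!*0!*1!) = 1/12
  k=1: −1/(1!*0!*1!*2!*1!*2!) = -1/4
Σ = -1/6  ⇒  CG² = 36/5*(-1/6)² = 1/5
CG = −√(1/5) = -0.447214

-0.447214  (= −√(1/5))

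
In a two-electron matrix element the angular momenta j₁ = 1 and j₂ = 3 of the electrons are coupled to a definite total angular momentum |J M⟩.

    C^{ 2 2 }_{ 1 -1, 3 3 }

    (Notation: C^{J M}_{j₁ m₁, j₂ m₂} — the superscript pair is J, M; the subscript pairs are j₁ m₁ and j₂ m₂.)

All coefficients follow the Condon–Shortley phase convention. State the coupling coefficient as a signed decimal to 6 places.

+√(5/7) ≈ +0.845154

√[5·2!0!4!/7! · 0!2!6!0!4!0!] = √(11520/7)
  +(−1)^2/∏(2,0,0,4,0,0)! = 1/48  (running 1/48)
⟨..|..⟩ = √(11520/7)·(1/48) = +0.845154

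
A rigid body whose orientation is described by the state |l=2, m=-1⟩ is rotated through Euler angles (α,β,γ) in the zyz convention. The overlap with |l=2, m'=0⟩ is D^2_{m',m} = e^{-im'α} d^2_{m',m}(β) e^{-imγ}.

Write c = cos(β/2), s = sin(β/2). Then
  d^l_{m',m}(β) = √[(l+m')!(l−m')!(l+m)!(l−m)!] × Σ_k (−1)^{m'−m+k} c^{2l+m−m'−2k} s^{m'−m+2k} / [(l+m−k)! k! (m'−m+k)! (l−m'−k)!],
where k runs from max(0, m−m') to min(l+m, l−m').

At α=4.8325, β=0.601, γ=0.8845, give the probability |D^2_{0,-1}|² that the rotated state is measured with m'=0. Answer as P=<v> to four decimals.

P=0.3263

Split into d^2_{0,-1}(β=0.6010) × two z-phases.
With c≡cos(β/2)=0.955189 and s≡sin(β/2)=0.295998, N=[2·2·1·6]^{1/2}=4.898979
The bounds max(0,m−m')=0 and min(l+m,l−m')=1 give 2 terms
  k=0: (−1)^1·4.8990/(2)·0.9552^3·0.2960^1 = -0.631876
  k=1: (−1)^2·4.8990/(2)·0.9552^1·0.2960^3 = +0.060678
d^2_{0,-1}(0.6010) = -0.631876 +0.060678 = -0.571198
|D^2_{0,-1}|² = |d^2_{0,-1}(β)|² = (-0.571198)² = 0.326267 (the z-rotation phases have unit modulus)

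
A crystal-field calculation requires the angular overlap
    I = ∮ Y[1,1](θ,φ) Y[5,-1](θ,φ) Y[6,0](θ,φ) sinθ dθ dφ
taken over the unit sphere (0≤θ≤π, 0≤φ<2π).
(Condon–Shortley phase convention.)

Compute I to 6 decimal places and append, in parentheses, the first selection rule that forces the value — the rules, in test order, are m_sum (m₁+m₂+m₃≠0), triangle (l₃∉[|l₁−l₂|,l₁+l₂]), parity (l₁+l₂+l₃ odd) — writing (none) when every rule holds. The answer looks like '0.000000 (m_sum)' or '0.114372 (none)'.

0.158246 (none)

m-sum 0 ✓  L=12 even ✓  4≤6≤6 ✓
Π(2lᵢ+1) = 3×11×13 = 429
triangle coeff Δ(1,5,6) = 1/858
Σ_t [0,0]: t=0:+1/14400 = 1/14400
(3j)²=6/143 [(1 5 6; 0 0 0)], sign=+1
Σ_t [0,0]: t=0:+1/34560 = 1/34560
(3j)²=5/286 [(1 5 6; 1 -1 0)], sign=+1
⇒ 4πI² = 45/143
I = (+1)√(45/143/(4π)) = 0.15824621
No selection rule forces the value: the integral is nonzero (none).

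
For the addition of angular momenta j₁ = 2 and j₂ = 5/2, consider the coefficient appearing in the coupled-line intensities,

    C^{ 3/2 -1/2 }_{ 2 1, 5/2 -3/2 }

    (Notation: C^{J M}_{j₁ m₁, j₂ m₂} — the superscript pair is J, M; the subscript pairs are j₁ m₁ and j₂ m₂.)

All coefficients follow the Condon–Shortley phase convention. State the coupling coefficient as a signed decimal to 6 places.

√[4·3!1!2!/7! · 3!1!1!4!1!2!] = √(96/35)
  +(−1)^0/∏(0,3,1,1,0,1)! = 1/6  (running 1/6)
  +(−1)^1/∏(1,2,0,0,1,2)! = -1/4  (running -1/12)
⟨..|..⟩ = √(96/35)·(-1/12) = -0.138013

−√(2/105) ≈ -0.138013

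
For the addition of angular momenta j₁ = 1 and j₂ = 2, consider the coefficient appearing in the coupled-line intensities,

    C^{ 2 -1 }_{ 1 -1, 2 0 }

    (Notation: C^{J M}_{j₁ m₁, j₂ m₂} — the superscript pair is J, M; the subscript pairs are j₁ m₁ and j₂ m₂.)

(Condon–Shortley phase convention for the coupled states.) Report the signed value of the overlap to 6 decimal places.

-0.707107  (= −√(1/2))

√[5·1!1!3!/6! · 0!2!2!2!1!3!] = √(2)
  +(−1)^1/∏(1,0,1,1,0,2)! = -1/2  (running -1/2)
⟨..|..⟩ = √(2)·(-1/2) = -0.707107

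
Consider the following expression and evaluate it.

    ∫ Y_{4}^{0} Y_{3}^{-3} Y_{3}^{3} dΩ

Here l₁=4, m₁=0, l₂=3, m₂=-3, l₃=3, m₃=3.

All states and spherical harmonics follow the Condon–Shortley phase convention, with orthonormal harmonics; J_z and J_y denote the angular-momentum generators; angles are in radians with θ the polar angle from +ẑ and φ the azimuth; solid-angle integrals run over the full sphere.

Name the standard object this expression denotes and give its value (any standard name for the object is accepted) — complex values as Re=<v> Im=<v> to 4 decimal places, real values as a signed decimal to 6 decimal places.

This is a Gaunt coefficient — the integral of a triple product of spherical harmonics over the sphere.
Checks pass: Σm=0; 10 even; l₃=3∈[1,7].
(2·4+1)(2·3+1)(2·3+1) = 441
Δ: 4! 4! 2! / 11! → 1/34650
sum: t=1:−1/72 t=2:+1/16 t=3:−1/72 = 5/144
3j²(4 3 3; 0 0 0) = Δ·Π!·Σ² = 2/77  (sign -1)
sum: t=0:+1/1152 = 1/1152
3j²(4 3 3; 0 -3 3) = Δ·Π!·Σ² = 1/154  (sign +1)
combine: 4πI² = 441·2/77·1/154 = 9/121
take √, sign -1: I = -0.07693494

Gaunt coefficient, -0.076935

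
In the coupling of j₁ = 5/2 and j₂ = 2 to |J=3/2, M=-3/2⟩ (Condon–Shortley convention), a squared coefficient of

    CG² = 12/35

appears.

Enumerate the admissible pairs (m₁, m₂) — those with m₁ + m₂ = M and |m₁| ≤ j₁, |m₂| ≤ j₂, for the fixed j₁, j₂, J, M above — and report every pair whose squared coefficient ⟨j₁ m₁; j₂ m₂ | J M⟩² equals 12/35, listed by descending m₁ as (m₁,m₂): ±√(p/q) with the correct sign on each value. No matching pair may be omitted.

(-3/2,0): +√(12/35)

Admissible pairs with m₁+m₂ = M = -3/2: (-5/2,1), (-3/2,0), (-1/2,-1), (1/2,-2)
  (m₁,m₂)=(1/2,-2): CG² = 4/35, CG = +√(4/35)
  (m₁,m₂)=(-1/2,-1): CG² = 9/35, CG = −√(9/35)
  (m₁,m₂)=(-3/2,0): CG² = 12/35, CG = +√(12/35)   ← matches the target
  (m₁,m₂)=(-5/2,1): CG² = 2/7, CG = −√(2/7)
Pairs with CG² = 12/35: (-3/2,0): +√(12/35)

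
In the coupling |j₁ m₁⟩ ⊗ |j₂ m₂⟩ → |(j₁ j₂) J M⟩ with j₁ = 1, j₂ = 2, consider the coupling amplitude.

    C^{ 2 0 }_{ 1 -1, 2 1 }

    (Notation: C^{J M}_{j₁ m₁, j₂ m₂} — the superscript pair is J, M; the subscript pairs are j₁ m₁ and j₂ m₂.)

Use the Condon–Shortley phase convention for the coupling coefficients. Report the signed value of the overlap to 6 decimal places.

√[5·1!1!3!/6! · 0!2!3!1!2!2!] = √(2)
  +(−1)^1/∏(1,0,1,2,0,1)! = -1/2  (running -1/2)
⟨..|..⟩ = √(2)·(-1/2) = -0.707107

-0.707107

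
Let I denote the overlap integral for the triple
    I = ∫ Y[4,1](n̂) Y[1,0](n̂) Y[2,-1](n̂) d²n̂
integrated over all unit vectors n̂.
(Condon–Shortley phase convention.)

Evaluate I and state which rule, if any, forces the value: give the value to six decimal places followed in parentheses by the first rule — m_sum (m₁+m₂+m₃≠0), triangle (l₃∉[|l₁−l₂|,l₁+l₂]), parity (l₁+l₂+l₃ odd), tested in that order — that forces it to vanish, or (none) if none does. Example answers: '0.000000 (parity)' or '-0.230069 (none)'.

|4−1|≤2≤4+1 violated ⇒ I = 0

0.000000 (triangle)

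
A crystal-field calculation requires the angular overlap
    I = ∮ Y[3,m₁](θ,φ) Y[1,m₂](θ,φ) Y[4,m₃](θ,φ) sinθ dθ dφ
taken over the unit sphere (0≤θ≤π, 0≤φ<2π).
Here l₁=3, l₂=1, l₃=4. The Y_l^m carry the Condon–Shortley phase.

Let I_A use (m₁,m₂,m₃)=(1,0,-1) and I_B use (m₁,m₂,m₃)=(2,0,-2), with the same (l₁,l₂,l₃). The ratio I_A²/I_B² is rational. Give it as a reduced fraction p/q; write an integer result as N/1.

Shared (l₁,l₂,l₃)=(3,1,4): N and (l;000)² cancel in I_A²/I_B².
A: Δ = 0!·6!·2!/9! = 1/252; Racah Σ t=0..0: t=0:+1/48 = 1/48; ⇒ 3j(3 1 4; 1 0 -1)² = 5/84, sgn -1
B: Δ = 0!·6!·2!/9! = 1/252; Racah Σ t=0..0: t=0:+1/120 = 1/120; ⇒ 3j(3 1 4; 2 0 -2)² = 1/21, sgn +1
I_A²/I_B² = (5/84)/(1/21) = 5/4

5/4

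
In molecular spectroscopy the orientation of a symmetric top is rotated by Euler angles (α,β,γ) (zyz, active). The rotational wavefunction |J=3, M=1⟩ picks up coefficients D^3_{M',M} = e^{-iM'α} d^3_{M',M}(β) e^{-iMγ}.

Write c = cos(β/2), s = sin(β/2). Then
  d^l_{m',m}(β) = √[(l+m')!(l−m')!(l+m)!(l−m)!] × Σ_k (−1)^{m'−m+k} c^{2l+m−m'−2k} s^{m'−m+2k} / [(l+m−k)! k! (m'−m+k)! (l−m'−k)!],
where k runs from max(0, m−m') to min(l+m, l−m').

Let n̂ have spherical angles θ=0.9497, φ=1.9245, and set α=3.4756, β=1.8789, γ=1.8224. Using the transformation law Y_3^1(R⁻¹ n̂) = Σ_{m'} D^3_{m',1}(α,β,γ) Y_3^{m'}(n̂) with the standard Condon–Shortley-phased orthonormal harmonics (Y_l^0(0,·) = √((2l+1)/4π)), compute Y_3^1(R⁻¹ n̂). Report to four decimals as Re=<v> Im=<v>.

Need the full column D^3_{m',1} for m'=−3..3 at α=3.4756, β=1.8789, γ=1.8224.
cos(β/2)=0.590232, sin(β/2)=0.807234
d^3_{-3,1}: single k=4 term ⇒ +0.572912;  D = -0.390695+0.419030i
d^3_{-2,1}: k∈[3..4] ⇒ +0.684063 -0.639763 = +0.044300;  D = +0.017919-0.040515i
d^3_{-1,1}: k∈[2..4] ⇒ +0.474505 -1.183403 +0.276691 = -0.432206;  D = +0.035575-0.430740i
d^3_{0,1}: k∈[1..3] ⇒ +0.200311 -1.124030 +0.700825 = -0.222895;  D = +0.055491+0.215877i
d^3_{1,1}: k∈[0..2] ⇒ +0.042280 -0.632674 +0.887552 = +0.297159;  D = +0.164242+0.247644i
d^3_{2,1}: k∈[0..1] ⇒ -0.182858 +0.684063 = +0.501205;  D = -0.398644-0.303792i
d^3_{3,1}: single k=0 term ⇒ +0.306292;  D = +0.291014+0.095526i
Y_3^{m'}(θ=0.9497,φ=1.9245) and Σ D·Y over m':
  (-0.3907+0.4190i)·(+0.1959+0.1095i)  (+0.0179-0.0405i)·(-0.2989+0.2556i)  (+0.0356-0.4307i)·(-0.0631-0.1709i)  (+0.0555+0.2159i)·(-0.2838+0.0000i)  (+0.1642+0.2476i)·(+0.0631-0.1709i)  (-0.3986-0.3038i)·(-0.2989-0.2556i)  (+0.2910+0.0955i)·(-0.1959+0.1095i)
Y_3^1(R⁻¹ n̂) = -0.182271+0.209256i

Re=-0.1823 Im=0.2093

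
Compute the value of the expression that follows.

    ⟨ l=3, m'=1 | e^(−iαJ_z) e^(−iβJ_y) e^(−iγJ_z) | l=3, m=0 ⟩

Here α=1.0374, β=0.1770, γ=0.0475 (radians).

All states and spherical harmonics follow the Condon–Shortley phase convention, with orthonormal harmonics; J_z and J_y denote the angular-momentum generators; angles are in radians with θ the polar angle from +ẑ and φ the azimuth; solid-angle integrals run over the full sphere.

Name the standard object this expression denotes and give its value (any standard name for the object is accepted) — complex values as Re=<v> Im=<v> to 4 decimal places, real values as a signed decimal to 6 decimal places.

Wigner D-matrix element, Re=-0.1491 Im=0.2524

This is a Wigner D-matrix element — the rotation-matrix element ⟨l m'| R(α,β,γ) |l m⟩ in the angular-momentum basis.
D^3_{1,0}(1.0374,0.1770,0.0475) = e^{-i·1·1.0374}·d^3_{1,0}(0.1770)·e^{-i·0·0.0475}. Compute d first:
c=cos(0.177000/2)=0.996086, s=sin(0.177000/2)=0.088385; N=√[24·2·6·6]=41.569219
The bounds max(0,m−m')=0 and min(l+m,l−m')=2 give 3 terms
  k=0: (−1)^1·41.5692/(12)·0.9961^5·0.0884^1 = -0.300229
  k=1: (−1)^2·41.5692/(4)·0.9961^3·0.0884^3 = +0.007091
  k=2: (−1)^3·41.5692/(12)·0.9961^1·0.0884^5 = -0.000019
d^3_{1,0}(0.1770) = -0.300229 +0.007091 -0.000019 = -0.293156
Phases: e^{-i·(1)·1.0374}=+0.508461-0.861085i, e^{-i·(0)·0.0475}=+1.000000+0.000000i ⇒ D=-0.149058+0.252432i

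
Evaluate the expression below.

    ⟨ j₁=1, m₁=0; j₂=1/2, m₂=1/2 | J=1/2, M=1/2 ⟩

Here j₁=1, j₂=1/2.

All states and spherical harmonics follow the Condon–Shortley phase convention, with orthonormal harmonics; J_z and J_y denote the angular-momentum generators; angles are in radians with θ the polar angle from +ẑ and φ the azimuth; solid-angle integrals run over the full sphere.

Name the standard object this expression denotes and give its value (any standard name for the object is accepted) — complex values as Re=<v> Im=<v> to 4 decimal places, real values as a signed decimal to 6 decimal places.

This is a Clebsch–Gordan (vector-coupling) coefficient.
√[2·1!1!0!/3! · 1!1!1!0!1!0!] = √(1/3)
  +(−1)^1/∏(1,0,0,0,1,0)! = -1  (running -1)
⟨..|..⟩ = √(1/3)·(-1) = -0.577350

Clebsch–Gordan coefficient, −√(1/3) ≈ -0.577350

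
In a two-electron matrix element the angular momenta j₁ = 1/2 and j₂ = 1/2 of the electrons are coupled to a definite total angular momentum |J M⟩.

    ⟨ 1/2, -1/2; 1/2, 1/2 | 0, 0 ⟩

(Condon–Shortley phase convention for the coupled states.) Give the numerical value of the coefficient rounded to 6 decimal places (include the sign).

j₁+j₂−J=1  J+j₁−j₂=0  J−j₁+j₂=0  j₁+j₂+J+1=2
(j₁±m₁, j₂±m₂, J±M) = (0,1,1,0,0,0)
P² = 1/2
sum k=1..1:
  [1] −1/1 = -1
S = -1
C² = P²·S² = 1/2 ; C = -0.707107

-0.707107  (= −√(1/2))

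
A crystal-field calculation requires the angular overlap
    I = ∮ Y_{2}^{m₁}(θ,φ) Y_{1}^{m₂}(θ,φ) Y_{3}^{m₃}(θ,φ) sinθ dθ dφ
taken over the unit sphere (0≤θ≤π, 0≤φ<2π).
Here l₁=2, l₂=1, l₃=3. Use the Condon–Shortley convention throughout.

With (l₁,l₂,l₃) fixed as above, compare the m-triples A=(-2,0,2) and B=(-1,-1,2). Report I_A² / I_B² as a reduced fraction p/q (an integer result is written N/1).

Shared (l₁,l₂,l₃)=(2,1,3): N and (l;000)² cancel in I_A²/I_B².
A: Δ = 0!·4!·2!/7! = 1/105; Racah Σ t=0..0: t=0:+1/24 = 1/24; ⇒ 3j(2 1 3; -2 0 2)² = 1/21, sgn -1
B: Δ = 0!·4!·2!/7! = 1/105; Racah Σ t=0..0: t=0:+1/12 = 1/12; ⇒ 3j(2 1 3; -1 -1 2)² = 2/21, sgn -1
I_A²/I_B² = (1/21)/(2/21) = 1/2

1/2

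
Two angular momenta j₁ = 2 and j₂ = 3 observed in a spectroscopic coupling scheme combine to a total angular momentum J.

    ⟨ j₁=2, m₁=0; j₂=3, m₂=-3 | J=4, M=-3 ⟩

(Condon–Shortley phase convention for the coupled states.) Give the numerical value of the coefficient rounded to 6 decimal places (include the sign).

√[9·1!3!5!/10! · 2!2!0!6!1!7!] = √(25920)
  +(−1)^0/∏(0,1,2,0,1,5)! = 1/240  (running 1/240)
⟨..|..⟩ = √(25920)·(1/240) = +0.670820

+0.670820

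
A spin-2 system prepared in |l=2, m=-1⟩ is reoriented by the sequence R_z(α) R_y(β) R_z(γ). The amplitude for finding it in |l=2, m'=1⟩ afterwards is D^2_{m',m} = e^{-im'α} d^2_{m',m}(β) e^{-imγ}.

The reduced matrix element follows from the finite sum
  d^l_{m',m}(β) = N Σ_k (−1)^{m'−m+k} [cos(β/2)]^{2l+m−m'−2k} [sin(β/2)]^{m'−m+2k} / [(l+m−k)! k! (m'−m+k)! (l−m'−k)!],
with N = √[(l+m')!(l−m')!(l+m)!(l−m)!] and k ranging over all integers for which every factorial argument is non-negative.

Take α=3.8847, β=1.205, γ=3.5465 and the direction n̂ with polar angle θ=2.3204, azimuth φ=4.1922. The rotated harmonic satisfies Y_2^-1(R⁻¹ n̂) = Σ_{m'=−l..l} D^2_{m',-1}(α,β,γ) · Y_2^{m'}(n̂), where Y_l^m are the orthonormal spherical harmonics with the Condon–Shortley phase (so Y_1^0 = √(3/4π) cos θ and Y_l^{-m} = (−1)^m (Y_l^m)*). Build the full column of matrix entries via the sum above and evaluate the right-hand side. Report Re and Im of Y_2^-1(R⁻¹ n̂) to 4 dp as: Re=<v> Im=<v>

Need the full column D^2_{m',-1} for m'=−2..2 at α=3.8847, β=1.2050, γ=3.5465.
cos(β/2)=0.823921, sin(β/2)=0.566704
d^2_{-2,-1}: single k=1 term ⇒ +0.633934;  D = +0.199610-0.601687i
d^2_{-1,-1}: k∈[0..1] ⇒ +0.460833 -0.654042 = -0.193209;  D = -0.079273-0.176197i
d^2_{0,-1}: k∈[0..1] ⇒ -0.776407 +0.367308 = -0.409099;  D = +0.376019+0.161158i
d^2_{1,-1}: k∈[0..1] ⇒ +0.654042 -0.103140 = +0.550902;  D = +0.519695-0.182784i
d^2_{2,-1}: single k=0 term ⇒ -0.299906;  D = +0.141008-0.264689i
Y_2^{m'}(θ=2.3204,φ=4.1922) and Σ D·Y over m':
  (+0.1996-0.6017i)·(-0.1047-0.1785i)  (-0.0793-0.1762i)·(+0.1915-0.3343i)  (+0.3760+0.1612i)·(+0.1239+0.0000i)  (+0.5197-0.1828i)·(-0.1915-0.3343i)  (+0.1410-0.2647i)·(-0.1047+0.1785i)
Y_2^-1(R⁻¹ n̂) = -0.283968-0.045776i

Re=-0.2840 Im=-0.0458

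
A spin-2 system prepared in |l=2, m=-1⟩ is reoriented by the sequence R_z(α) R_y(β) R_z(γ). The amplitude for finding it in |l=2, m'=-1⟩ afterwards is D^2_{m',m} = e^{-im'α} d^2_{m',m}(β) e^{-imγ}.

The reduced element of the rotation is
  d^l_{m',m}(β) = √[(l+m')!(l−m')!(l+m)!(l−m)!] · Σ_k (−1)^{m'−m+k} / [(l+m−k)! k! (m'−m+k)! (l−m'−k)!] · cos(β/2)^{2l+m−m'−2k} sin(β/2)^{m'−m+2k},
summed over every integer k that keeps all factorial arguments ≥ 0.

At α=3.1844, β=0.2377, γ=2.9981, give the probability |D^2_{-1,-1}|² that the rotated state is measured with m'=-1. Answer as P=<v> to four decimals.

P=0.8658

D^2_{-1,-1}(3.1844,0.2377,2.9981) = e^{-i·-1·3.1844}·d^2_{-1,-1}(0.2377)·e^{-i·-1·2.9981}. Compute d first:
c=cos(0.237700/2)=0.992946, s=sin(0.237700/2)=0.118570; N=√[1·6·1·6]=6.000000
k∈{0,1} keeps every argument non-negative
  k=0: (−1)^0·6.0000/(6)·0.9929^4·0.1186^0 = +0.972080
  k=1: (−1)^1·6.0000/(2)·0.9929^2·0.1186^2 = -0.041584
d^2_{-1,-1}(0.2377) = +0.972080 -0.041584 = +0.930496
|D^2_{-1,-1}|² = |d^2_{-1,-1}(β)|² = (+0.930496)² = 0.865823 (the z-rotation phases have unit modulus)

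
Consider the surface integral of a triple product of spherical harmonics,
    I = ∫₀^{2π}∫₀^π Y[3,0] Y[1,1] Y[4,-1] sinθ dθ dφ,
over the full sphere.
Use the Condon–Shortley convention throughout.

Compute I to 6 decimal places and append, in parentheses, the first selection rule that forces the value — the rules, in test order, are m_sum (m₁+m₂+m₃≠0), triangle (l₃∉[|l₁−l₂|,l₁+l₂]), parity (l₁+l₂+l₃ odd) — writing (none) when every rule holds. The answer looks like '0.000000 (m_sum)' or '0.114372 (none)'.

m-sum 0 ✓  L=8 even ✓  2≤4≤4 ✓
Π(2lᵢ+1) = 7×3×9 = 189
triangle coeff Δ(3,1,4) = 1/252
Σ_t [0,0]: t=0:+1/36 = 1/36
(3j)²=4/63 [(3 1 4; 0 0 0)], sign=+1
Σ_t [0,0]: t=0:+1/72 = 1/72
(3j)²=5/126 [(3 1 4; 0 1 -1)], sign=-1
⇒ 4πI² = 10/21
I = (-1)√(10/21/(4π)) = -0.19466390
No selection rule forces the value: the integral is nonzero (none).

-0.194664 (none)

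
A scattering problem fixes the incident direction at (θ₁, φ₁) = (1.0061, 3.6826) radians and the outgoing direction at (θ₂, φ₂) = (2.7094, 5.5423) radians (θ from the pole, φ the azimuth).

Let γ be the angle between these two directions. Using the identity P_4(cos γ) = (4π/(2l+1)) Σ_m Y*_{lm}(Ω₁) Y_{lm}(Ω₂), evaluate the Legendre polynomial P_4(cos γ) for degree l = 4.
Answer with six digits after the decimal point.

Summing Y*_{l m}(θ₁,φ₁)·Y_{l m}(θ₂,φ₂) over m ∈ [−4, 4]; prefactor 4π/(2·4+1) = 1.396263:
  m=-4: (-0.125982, 0.186847) × (-0.013406, 0.002413) = (0.001238, -0.002809)  (running Σ = (0.001238, -0.002809))
  m=-3: (0.021079, -0.403243) × (0.050672, -0.066399) = (-0.025707, -0.021833)  (running Σ = (-0.024469, -0.024641))
  m=-2: (0.112624, 0.211770) × (0.024900, 0.278956) = (-0.056270, 0.036690)  (running Σ = (-0.080739, 0.012049))
  m=-1: (0.182455, 0.109619) × (-0.368025, -0.336638) = (-0.030246, -0.101763)  (running Σ = (-0.110985, -0.089715))
  m=0: (-0.287851, -0.000000) × (0.217866, 0.000000) = (-0.062713, -0.000000)  (running Σ = (-0.173698, -0.089715))
  m=1: (-0.182455, 0.109619) × (0.368025, -0.336638) = (-0.030246, 0.101763)  (running Σ = (-0.203944, 0.012049))
  m=2: (0.112624, -0.211770) × (0.024900, -0.278956) = (-0.056270, -0.036690)  (running Σ = (-0.260214, -0.024641))
  m=3: (-0.021079, -0.403243) × (-0.050672, -0.066399) = (-0.025707, 0.021833)  (running Σ = (-0.285921, -0.002809))
  m=4: (-0.125982, -0.186847) × (-0.013406, -0.002413) = (0.001238, 0.002809)  (running Σ = (-0.284682, 0.000000))
Σ over m = (-0.284682, 0.000000); ×(4π/9) → (-0.397492, 0.000000). Real part: -0.397492

-0.397492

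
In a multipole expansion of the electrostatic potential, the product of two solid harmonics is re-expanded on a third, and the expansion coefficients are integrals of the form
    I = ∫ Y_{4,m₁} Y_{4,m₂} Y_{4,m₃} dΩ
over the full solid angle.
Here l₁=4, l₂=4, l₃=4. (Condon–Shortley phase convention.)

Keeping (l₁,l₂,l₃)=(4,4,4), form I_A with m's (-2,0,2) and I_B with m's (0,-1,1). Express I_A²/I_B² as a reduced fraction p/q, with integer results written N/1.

121/81

Same 4,4,4: normalisation and zero-m 3j drop out of the ratio.
A: Δ: 4! 4! 4! / 13! → 1/450450; sum: t=2:+1/384 t=3:−1/216 t=4:+1/2304 = -11/6912; 3j²(4 4 4; -2 0 2) = Δ·Π!·Σ² = 11/1638  (sign -1)
B: Δ: 4! 4! 4! / 13! → 1/450450; sum: t=0:+1/3456 t=1:−1/144 t=2:+1/96 t=3:−1/864 = 1/384; 3j²(4 4 4; 0 -1 1) = Δ·Π!·Σ² = 9/2002  (sign -1)
I_A²/I_B² = (11/1638)/(9/2002) = 121/81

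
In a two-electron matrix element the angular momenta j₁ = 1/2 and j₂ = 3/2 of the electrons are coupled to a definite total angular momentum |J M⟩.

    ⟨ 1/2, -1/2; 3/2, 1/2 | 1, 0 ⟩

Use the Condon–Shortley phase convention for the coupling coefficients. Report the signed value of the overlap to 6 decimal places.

√[3·1!0!2!/4! · 0!1!2!1!1!1!] = √(1/2)
  +(−1)^1/∏(1,0,0,1,0,1)! = -1  (running -1)
⟨..|..⟩ = √(1/2)·(-1) = -0.707107

-0.707107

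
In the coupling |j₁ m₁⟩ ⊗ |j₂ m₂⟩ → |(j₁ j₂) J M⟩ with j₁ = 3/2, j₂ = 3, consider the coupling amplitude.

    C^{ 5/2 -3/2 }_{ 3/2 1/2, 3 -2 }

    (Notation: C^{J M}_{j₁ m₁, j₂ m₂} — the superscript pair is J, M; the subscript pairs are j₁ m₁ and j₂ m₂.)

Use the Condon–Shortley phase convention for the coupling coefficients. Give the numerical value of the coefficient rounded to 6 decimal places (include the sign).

+0.267261

triangle: 2!*1!*4!/8! = 48/40320
(j±m)!: 2!*1!*1!*5!*1!*4! = 5760
prefactor² = (2J+1)*Δ*N² = 288/7
  k=0: +1/(0!*2!*1!*1!*0!*3!) = 1/12
  k=1: −1/(1!*1!*0!*0!*1!*4!) = -1/24
Σ = 1/24  ⇒  CG² = 288/7*(1/24)² = 1/14
CG = +√(1/14) = +0.267261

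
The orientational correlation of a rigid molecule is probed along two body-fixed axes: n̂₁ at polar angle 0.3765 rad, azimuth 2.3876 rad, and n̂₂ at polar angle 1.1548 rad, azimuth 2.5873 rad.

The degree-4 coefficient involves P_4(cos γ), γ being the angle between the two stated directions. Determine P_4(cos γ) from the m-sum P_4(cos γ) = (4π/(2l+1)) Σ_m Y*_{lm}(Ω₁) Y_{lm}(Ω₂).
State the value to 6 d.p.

-0.407711

Addition theorem: P_4(cos γ) = (4π/9) Σ_m Y*_{lm}(Ω₁) Y_{lm}(Ω₂), m = −4…4:
  m=-4: (-0.008023, -0.001013) × (-0.186594, 0.247308) = (0.001748, -0.001795)  (running Σ = (0.001748, -0.001795))
  m=-3: (0.036878, 0.044575) × (0.035596, -0.385472) = (0.018495, -0.012629)  (running Σ = (0.020243, -0.014424))
  m=-2: (0.014345, -0.228083) × (0.017859, 0.035847) = (0.008432, -0.003559)  (running Σ = (0.028675, -0.017983))
  m=-1: (-0.360078, 0.338143) × (0.276101, 0.170914) = (-0.157211, 0.031819)  (running Σ = (-0.128536, 0.013836))
  m=0: (0.341940, -0.000000) × (-0.102149, 0.000000) = (-0.034929, 0.000000)  (running Σ = (-0.163465, 0.013836))
  m=1: (0.360078, 0.338143) × (-0.276101, 0.170914) = (-0.157211, -0.031819)  (running Σ = (-0.320676, -0.017983))
  m=2: (0.014345, 0.228083) × (0.017859, -0.035847) = (0.008432, 0.003559)  (running Σ = (-0.312244, -0.014424))
  m=3: (-0.036878, 0.044575) × (-0.035596, -0.385472) = (0.018495, 0.012629)  (running Σ = (-0.293749, -0.001795))
  m=4: (-0.008023, 0.001013) × (-0.186594, -0.247308) = (0.001748, 0.001795)  (running Σ = (-0.292001, 0.000000))
Σ over m = (-0.292001, 0.000000); ×(4π/9) → (-0.407711, 0.000000). Real part: -0.407711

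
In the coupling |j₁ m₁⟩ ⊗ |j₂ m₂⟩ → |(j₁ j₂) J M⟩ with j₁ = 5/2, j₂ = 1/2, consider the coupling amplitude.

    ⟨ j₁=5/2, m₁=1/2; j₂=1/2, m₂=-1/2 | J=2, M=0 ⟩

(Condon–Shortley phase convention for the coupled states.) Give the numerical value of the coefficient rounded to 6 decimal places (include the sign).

+√(1/2) = +0.707107

j₁+j₂−J=1  J+j₁−j₂=4  J−j₁+j₂=0  j₁+j₂+J+1=6
(j₁±m₁, j₂±m₂, J±M) = (3,2,0,1,2,2)
P² = 8
sum k=0..0:
  [0] +1/4 = 1/4
S = 1/4
C² = P²·S² = 1/2 ; C = +0.707107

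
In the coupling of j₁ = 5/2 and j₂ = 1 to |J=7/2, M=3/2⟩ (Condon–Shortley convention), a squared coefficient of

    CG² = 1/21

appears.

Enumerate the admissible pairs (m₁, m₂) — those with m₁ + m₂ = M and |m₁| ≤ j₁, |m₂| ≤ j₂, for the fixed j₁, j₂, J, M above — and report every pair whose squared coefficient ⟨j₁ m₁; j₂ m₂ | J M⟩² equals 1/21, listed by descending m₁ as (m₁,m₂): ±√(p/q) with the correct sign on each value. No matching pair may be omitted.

Admissible pairs with m₁+m₂ = M = 3/2: (1/2,1), (3/2,0), (5/2,-1)
  (m₁,m₂)=(5/2,-1): CG² = 1/21, CG = +√(1/21)   ← matches the target
  (m₁,m₂)=(3/2,0): CG² = 10/21, CG = +√(10/21)
  (m₁,m₂)=(1/2,1): CG² = 10/21, CG = +√(10/21)
Pairs with CG² = 1/21: (5/2,-1): +√(1/21)

(5/2,-1): +√(1/21)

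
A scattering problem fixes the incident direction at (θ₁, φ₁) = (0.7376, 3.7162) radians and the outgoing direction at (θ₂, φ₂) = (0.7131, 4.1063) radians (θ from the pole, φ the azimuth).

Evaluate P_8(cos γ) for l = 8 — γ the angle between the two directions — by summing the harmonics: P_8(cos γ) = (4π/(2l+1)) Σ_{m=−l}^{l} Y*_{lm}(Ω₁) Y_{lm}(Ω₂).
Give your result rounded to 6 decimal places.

0.109444

Addition theorem: P_8(cos γ) = (4π/17) Σ_m Y*_{lm}(Ω₁) Y_{lm}(Ω₂), m = −8…8:
  m=-8: (-0.002486-0.021423i) × (+0.002350-0.017128i) = -0.000373-0.000008i  (running Σ = -0.000373-0.000008i)
  m=-7: (+0.060439+0.073209i) × (-0.071292+0.036193i) = -0.006958-0.003032i  (running Σ = -0.007331-0.003039i)
  m=-6: (-0.239607-0.075711i) × (+0.196810+0.106229i) = -0.039114-0.040354i  (running Σ = -0.046446-0.043393i)
  m=-5: (+0.416326-0.114574i) × (-0.045611-0.408676i) = -0.065813-0.164916i  (running Σ = -0.112259-0.208310i)
  m=-4: (-0.288080+0.323445i) × (-0.345388+0.301244i) = +0.002064-0.198497i  (running Σ = -0.110195-0.406806i)
  m=-3: (+0.013764-0.089245i) × (+0.159420+0.040277i) = +0.005789-0.013673i  (running Σ = -0.104406-0.420479i)
  m=-2: (-0.138960-0.309854i) × (+0.104091+0.277705i) = +0.071583-0.070843i  (running Σ = -0.032823-0.491322i)
  m=-1: (+0.223575+0.144762i) × (+0.184336-0.265954i) = +0.079713-0.032776i  (running Σ = +0.046890-0.524098i)
  m=0: (+0.265750-0.000000i) × (+0.204242+0.000000i) = +0.054277+0.000000i  (running Σ = +0.101168-0.524098i)
  m=1: (-0.223575+0.144762i) × (-0.184336-0.265954i) = +0.079713+0.032776i  (running Σ = +0.180881-0.491322i)
  m=2: (-0.138960+0.309854i) × (+0.104091-0.277705i) = +0.071583+0.070843i  (running Σ = +0.252464-0.420479i)
  m=3: (-0.013764-0.089245i) × (-0.159420+0.040277i) = +0.005789+0.013673i  (running Σ = +0.258253-0.406806i)
  m=4: (-0.288080-0.323445i) × (-0.345388-0.301244i) = +0.002064+0.198497i  (running Σ = +0.260316-0.208310i)
  m=5: (-0.416326-0.114574i) × (+0.045611-0.408676i) = -0.065813+0.164916i  (running Σ = +0.194503-0.043393i)
  m=6: (-0.239607+0.075711i) × (+0.196810-0.106229i) = -0.039114+0.040354i  (running Σ = +0.155389-0.003039i)
  m=7: (-0.060439+0.073209i) × (+0.071292+0.036193i) = -0.006958+0.003032i  (running Σ = +0.148431-0.000008i)
  m=8: (-0.002486+0.021423i) × (+0.002350+0.017128i) = -0.000373+0.000008i  (running Σ = +0.148058+0.000000i)
Σ over m = +0.148058+0.000000i; ×(4π/17) → +0.109444+0.000000i. Real part: 0.109444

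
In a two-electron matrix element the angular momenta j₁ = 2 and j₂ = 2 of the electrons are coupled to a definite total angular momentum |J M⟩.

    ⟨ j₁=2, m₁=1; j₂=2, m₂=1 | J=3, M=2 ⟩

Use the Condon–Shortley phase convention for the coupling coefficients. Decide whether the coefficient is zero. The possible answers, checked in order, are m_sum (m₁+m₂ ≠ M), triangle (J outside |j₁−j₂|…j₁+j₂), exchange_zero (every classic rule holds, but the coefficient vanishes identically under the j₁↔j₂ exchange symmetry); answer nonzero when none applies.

m-sum: m₁+m₂ = 1+1 = 2, M = 2  ✓
triangle: |j₁−j₂| = 0 ≤ J = 3 ≤ j₁+j₂ = 4  ✓
exchange: j₁=j₂ and m₁=m₂, and (−1)^(j₁+j₂−J) = (−1)^1 = −1 forces ⟨j₁m₁;j₂m₂|JM⟩ = −⟨j₂m₂;j₁m₁|JM⟩ = −⟨j₁m₁;j₂m₂|JM⟩ ⇒ the coefficient vanishes identically
Racah sum check: Σ_k collapses to 0 ⇒ CG = 0

exchange_zero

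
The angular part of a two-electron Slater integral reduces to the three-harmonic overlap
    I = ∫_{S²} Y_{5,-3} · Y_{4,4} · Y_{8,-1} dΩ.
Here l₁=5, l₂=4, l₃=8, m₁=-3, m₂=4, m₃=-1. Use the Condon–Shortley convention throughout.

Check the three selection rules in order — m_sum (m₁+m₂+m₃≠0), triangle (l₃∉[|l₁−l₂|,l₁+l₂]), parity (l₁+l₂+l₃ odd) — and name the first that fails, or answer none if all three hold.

azimuthal sum: -3 + 4 − 1 = 0  ✓
1 ≤ 8 ≤ 9 (triangle on l)  ✓
L = 5 + 4 + 8 = 17 (odd)  ✗

parity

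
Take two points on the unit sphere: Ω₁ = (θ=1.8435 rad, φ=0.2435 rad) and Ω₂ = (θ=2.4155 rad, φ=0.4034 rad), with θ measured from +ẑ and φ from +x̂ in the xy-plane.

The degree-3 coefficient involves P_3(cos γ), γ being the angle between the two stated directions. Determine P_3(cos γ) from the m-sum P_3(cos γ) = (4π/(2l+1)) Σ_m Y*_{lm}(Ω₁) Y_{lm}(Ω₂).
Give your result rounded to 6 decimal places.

0.194277

Term-by-term m-sum for l=3 (normalisation 4π/7 = 1.795196):
  m=-3: (0.27757 + 0.24865j) × (0.04309 - 0.11426j) = 0.04037 - 0.02100j  (running Σ = 0.04037 - 0.02100j)
  m=-2: (-0.22561 - 0.11947j) × (-0.23307 + 0.24326j) = 0.08164 - 0.02704j  (running Σ = 0.12202 - 0.04804j)
  m=-1: (-0.19250 - 0.04782j) × (0.35441 - 0.15127j) = -0.07546 + 0.01217j  (running Σ = 0.04656 - 0.03587j)
  m=0: (0.26507 + 0.00000j) × (0.05697 + 0.00000j) = 0.01510 + 0.00000j  (running Σ = 0.06166 - 0.03587j)
  m=1: (0.19250 - 0.04782j) × (-0.35441 - 0.15127j) = -0.07546 - 0.01217j  (running Σ = -0.01380 - 0.04804j)
  m=2: (-0.22561 + 0.11947j) × (-0.23307 - 0.24326j) = 0.08164 + 0.02704j  (running Σ = 0.06785 - 0.02100j)
  m=3: (-0.27757 + 0.24865j) × (-0.04309 - 0.11426j) = 0.04037 + 0.02100j  (running Σ = 0.10822 + 0.00000j)
Σ over m = 0.10822 + 0.00000j; ×(4π/7) → 0.19428 + 0.00000j. Real part: 0.194277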